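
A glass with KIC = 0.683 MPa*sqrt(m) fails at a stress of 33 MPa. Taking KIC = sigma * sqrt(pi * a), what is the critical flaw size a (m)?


Rearrange KIC = sigma * sqrt(pi * a):
  sqrt(pi * a) = KIC / sigma
  sqrt(pi * a) = 0.683 / 33 = 0.020697
  a = (KIC / sigma)^2 / pi
  a = 0.020697^2 / pi = 0.0001364 m

0.0001364 m


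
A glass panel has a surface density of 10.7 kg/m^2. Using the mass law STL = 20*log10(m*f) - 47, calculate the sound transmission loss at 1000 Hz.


Mass law: STL = 20 * log10(m * f) - 47
  m * f = 10.7 * 1000 = 10700
  log10(10700) = 4.02938
  STL = 20 * 4.02938 - 47 = 80.5876 - 47 = 33.6 dB

33.6 dB


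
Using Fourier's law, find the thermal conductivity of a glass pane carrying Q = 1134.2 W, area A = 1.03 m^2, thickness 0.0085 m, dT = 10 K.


Fourier's law rearranged: k = Q * t / (A * dT)
  Numerator = 1134.2 * 0.0085 = 9.6407
  Denominator = 1.03 * 10 = 10.3
  k = 9.6407 / 10.3 = 0.936 W/mK

0.936 W/mK


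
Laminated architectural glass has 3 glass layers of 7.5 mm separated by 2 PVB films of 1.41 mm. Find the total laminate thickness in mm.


Total thickness = glass contribution + PVB contribution
  Glass: 3 * 7.5 = 22.5 mm
  PVB: 2 * 1.41 = 2.82 mm
  Total = 22.5 + 2.82 = 25.32 mm

25.32 mm


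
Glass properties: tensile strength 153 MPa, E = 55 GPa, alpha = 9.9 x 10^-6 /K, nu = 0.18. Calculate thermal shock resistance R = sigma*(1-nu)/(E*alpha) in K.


Thermal shock resistance: R = sigma * (1 - nu) / (E * alpha)
  Numerator = 153 * (1 - 0.18) = 125.46
  Denominator = 55 * 1000 * (9.9 x 10^-6) = 0.5445
  R = 125.46 / 0.5445 = 230.4 K

230.4 K


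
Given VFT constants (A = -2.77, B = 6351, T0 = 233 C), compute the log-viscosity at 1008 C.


VFT equation: log(eta) = A + B / (T - T0)
  T - T0 = 1008 - 233 = 775
  B / (T - T0) = 6351 / 775 = 8.195
  log(eta) = -2.77 + 8.195 = 5.425

5.425


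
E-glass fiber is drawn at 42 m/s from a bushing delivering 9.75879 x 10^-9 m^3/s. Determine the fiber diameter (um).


Cross-sectional area from continuity:
  A = Q / v = 9.75879 x 10^-9 / 42 = 2.323521 x 10^-10 m^2
Diameter from circular cross-section:
  d = sqrt(4A / pi) * 10^6 (m -> um)
  d = sqrt(4 * 2.323521 x 10^-10 / pi) * 10^6 = 17.2 um

17.2 um


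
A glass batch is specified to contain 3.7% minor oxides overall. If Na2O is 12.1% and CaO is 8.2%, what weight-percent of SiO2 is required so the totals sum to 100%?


Known pieces sum to 100%:
  SiO2 = 100 - (others + Na2O + CaO)
  SiO2 = 100 - (3.7 + 12.1 + 8.2) = 76.0%

76.0%


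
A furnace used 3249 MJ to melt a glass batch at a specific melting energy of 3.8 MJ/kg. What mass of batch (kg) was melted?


Rearrange E = m * s for m:
  m = E / s
  m = 3249 / 3.8 = 855.0 kg

855.0 kg


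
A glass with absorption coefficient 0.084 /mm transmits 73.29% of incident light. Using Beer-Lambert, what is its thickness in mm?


Rearrange T = exp(-alpha * thickness):
  thickness = -ln(T) / alpha
  T = 73.29/100 = 0.7329
  ln(T) = -0.31075
  -ln(T) = 0.31075
  thickness = 0.31075 / 0.084 = 3.7 mm

3.7 mm


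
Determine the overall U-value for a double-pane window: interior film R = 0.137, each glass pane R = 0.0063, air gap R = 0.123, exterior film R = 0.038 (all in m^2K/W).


Total thermal resistance (series):
  R_total = R_in + R_glass + R_air + R_glass + R_out
  R_total = 0.137 + 0.0063 + 0.123 + 0.0063 + 0.038 = 0.3106 m^2K/W
U-value = 1 / R_total = 1 / 0.3106 = 3.22 W/m^2K

3.22 W/m^2K


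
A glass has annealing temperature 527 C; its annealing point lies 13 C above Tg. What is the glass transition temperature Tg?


Rearrange T_anneal = Tg + offset for Tg:
  Tg = T_anneal - offset = 527 - 13 = 514 C

514 C


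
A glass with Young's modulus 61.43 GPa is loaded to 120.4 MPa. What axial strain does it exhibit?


Rearrange E = sigma / epsilon:
  epsilon = sigma / E
  E (MPa) = 61.43 * 1000 = 61430
  epsilon = 120.4 / 61430 = 0.00196

0.00196


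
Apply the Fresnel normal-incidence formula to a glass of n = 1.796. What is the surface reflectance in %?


Fresnel reflectance at normal incidence:
  R = ((n - 1)/(n + 1))^2
  (n - 1)/(n + 1) = (1.796 - 1)/(1.796 + 1) = 0.284692
  R = 0.284692^2 = 0.0810495
  R(%) = 0.0810495 * 100 = 8.105%

8.105%


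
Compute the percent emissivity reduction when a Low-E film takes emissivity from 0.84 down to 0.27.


Percentage reduction = (1 - coated/uncoated) * 100
  Ratio = 0.27 / 0.84 = 0.3214
  Reduction = (1 - 0.3214) * 100 = 67.9%

67.9%


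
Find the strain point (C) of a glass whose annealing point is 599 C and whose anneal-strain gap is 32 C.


Strain point = annealing point - difference:
  T_strain = 599 - 32 = 567 C

567 C


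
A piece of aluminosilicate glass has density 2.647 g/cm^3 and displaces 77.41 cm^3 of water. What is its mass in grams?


Rearrange rho = m / V:
  m = rho * V
  m = 2.647 * 77.41 = 204.904 g

204.904 g


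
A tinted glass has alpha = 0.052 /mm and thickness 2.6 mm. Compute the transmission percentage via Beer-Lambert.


Beer-Lambert law: T = exp(-alpha * thickness)
  exponent = -0.052 * 2.6 = -0.1352
  T = exp(-0.1352) = 0.8735
  Percentage = 0.8735 * 100 = 87.35%

87.35%


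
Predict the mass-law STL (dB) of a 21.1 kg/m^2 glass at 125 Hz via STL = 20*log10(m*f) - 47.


Mass law: STL = 20 * log10(m * f) - 47
  m * f = 21.1 * 125 = 2637.5
  log10(2637.5) = 3.42119
  STL = 20 * 3.42119 - 47 = 68.4238 - 47 = 21.4 dB

21.4 dB


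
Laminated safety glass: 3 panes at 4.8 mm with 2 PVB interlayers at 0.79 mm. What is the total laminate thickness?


Total thickness = glass contribution + PVB contribution
  Glass: 3 * 4.8 = 14.4 mm
  PVB: 2 * 0.79 = 1.58 mm
  Total = 14.4 + 1.58 = 15.98 mm

15.98 mm


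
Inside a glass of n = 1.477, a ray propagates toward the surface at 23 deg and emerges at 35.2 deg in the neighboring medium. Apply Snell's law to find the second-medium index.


Apply Snell's law: n1 * sin(theta1) = n2 * sin(theta2)
  n2 = n1 * sin(theta1) / sin(theta2)
  sin(23) = 0.390731
  sin(35.2) = 0.576432
  n2 = 1.477 * 0.390731 / 0.576432 = 1.0012

1.0012


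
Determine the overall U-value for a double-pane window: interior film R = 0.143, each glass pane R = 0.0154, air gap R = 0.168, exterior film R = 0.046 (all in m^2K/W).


Total thermal resistance (series):
  R_total = R_in + R_glass + R_air + R_glass + R_out
  R_total = 0.143 + 0.0154 + 0.168 + 0.0154 + 0.046 = 0.3878 m^2K/W
U-value = 1 / R_total = 1 / 0.3878 = 2.579 W/m^2K

2.579 W/m^2K


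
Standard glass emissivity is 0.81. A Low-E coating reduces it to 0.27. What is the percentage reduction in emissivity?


Percentage reduction = (1 - coated/uncoated) * 100
  Ratio = 0.27 / 0.81 = 0.3333
  Reduction = (1 - 0.3333) * 100 = 66.7%

66.7%


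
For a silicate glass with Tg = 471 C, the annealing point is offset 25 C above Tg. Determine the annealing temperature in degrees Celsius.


The annealing temperature is Tg plus the offset:
  T_anneal = 471 + 25 = 496 C

496 C


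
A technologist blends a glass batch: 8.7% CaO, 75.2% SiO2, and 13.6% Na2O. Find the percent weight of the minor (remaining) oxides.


Sum the three major oxides:
  SiO2 + Na2O + CaO = 75.2 + 13.6 + 8.7 = 97.5%
Subtract from 100%:
  Others = 100 - 97.5 = 2.5%

2.5%


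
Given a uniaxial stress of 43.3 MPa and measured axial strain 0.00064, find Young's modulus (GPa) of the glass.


Young's modulus: E = stress / strain
  E = 43.3 MPa / 0.00064 = 67656.25 MPa
Convert to GPa: 67656.25 / 1000 = 67.66 GPa

67.66 GPa


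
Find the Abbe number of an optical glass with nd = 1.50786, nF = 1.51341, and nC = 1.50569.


Abbe number formula: Vd = (nd - 1) / (nF - nC)
  nd - 1 = 1.50786 - 1 = 0.50786
  nF - nC = 1.51341 - 1.50569 = 0.00772
  Vd = 0.50786 / 0.00772 = 65.78

65.78


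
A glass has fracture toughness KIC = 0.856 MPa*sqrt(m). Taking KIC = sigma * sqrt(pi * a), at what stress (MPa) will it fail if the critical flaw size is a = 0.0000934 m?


Rearrange KIC = sigma * sqrt(pi * a):
  sigma = KIC / sqrt(pi * a)
  sqrt(pi * 0.0000934) = 0.01713
  sigma = 0.856 / 0.01713 = 49.97 MPa

49.97 MPa


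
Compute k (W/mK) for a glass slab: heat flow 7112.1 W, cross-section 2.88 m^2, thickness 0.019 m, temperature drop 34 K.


Fourier's law rearranged: k = Q * t / (A * dT)
  Numerator = 7112.1 * 0.019 = 135.1299
  Denominator = 2.88 * 34 = 97.92
  k = 135.1299 / 97.92 = 1.38 W/mK

1.38 W/mK


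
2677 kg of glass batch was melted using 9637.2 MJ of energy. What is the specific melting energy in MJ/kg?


Rearrange E = m * s for s:
  s = E / m
  s = 9637.2 / 2677 = 3.6 MJ/kg

3.6 MJ/kg


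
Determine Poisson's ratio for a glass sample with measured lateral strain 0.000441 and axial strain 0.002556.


Poisson's ratio: nu = lateral strain / axial strain
  nu = 0.000441 / 0.002556 = 0.1725

0.1725


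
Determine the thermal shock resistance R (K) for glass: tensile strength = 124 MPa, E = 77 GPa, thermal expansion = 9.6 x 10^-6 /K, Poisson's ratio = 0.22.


Thermal shock resistance: R = sigma * (1 - nu) / (E * alpha)
  Numerator = 124 * (1 - 0.22) = 96.72
  Denominator = 77 * 1000 * (9.6 x 10^-6) = 0.7392
  R = 96.72 / 0.7392 = 130.8 K

130.8 K


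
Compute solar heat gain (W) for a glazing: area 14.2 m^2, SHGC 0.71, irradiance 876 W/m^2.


Solar heat gain: Q = Area * SHGC * Irradiance
  Q = 14.2 * 0.71 * 876 = 8831.8 W

8831.8 W


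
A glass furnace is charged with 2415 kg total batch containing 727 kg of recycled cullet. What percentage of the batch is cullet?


Cullet ratio = (cullet mass / total batch mass) * 100
  Ratio = 727 / 2415 * 100 = 30.1%

30.1%


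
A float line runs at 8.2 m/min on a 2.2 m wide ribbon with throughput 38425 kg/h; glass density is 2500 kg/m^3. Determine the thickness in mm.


Ribbon cross-section from mass balance:
  Volume rate = throughput / density = 38425 / 2500 = 15.37 m^3/h
  thickness = volume rate / (speed * 60 * width), i.e.
  thickness = throughput / (60 * speed * width * density) * 1000
  thickness = 38425 / (60 * 8.2 * 2.2 * 2500) * 1000 = 14.2 mm

14.2 mm


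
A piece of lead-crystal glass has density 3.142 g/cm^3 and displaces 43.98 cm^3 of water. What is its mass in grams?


Rearrange rho = m / V:
  m = rho * V
  m = 3.142 * 43.98 = 138.185 g

138.185 g


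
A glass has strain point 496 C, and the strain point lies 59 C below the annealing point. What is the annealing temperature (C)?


T_anneal = T_strain + gap:
  T_anneal = 496 + 59 = 555 C

555 C


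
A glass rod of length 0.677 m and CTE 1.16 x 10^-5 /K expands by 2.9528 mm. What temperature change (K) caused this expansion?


Rearrange dL = alpha * L0 * dT for dT:
  dT = dL / (alpha * L0)
  dL (m) = 2.9528 / 1000 = 0.0029528
  dT = 0.0029528 / ((1.16 x 10^-5) * 0.677) = 376.0 K

376.0 K


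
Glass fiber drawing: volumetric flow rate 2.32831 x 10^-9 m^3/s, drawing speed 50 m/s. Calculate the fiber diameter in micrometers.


Cross-sectional area from continuity:
  A = Q / v = 2.32831 x 10^-9 / 50 = 4.65662 x 10^-11 m^2
Diameter from circular cross-section:
  d = sqrt(4A / pi) * 10^6 (m -> um)
  d = sqrt(4 * 4.65662 x 10^-11 / pi) * 10^6 = 7.7 um

7.7 um


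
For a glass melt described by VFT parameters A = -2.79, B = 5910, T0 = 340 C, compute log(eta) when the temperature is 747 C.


VFT equation: log(eta) = A + B / (T - T0)
  T - T0 = 747 - 340 = 407
  B / (T - T0) = 5910 / 407 = 14.521
  log(eta) = -2.79 + 14.521 = 11.731

11.731


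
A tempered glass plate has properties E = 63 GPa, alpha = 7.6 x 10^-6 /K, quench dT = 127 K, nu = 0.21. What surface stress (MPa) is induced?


Tempering stress: sigma = E * alpha * dT / (1 - nu)
  E (MPa) = 63 * 1000 = 63000
  Numerator = 63000 * (7.6 x 10^-6) * 127 = 60.8076
  Denominator = 1 - 0.21 = 0.79
  sigma = 60.8076 / 0.79 = 77.0 MPa

77.0 MPa


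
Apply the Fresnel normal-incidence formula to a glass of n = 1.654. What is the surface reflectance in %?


Fresnel reflectance at normal incidence:
  R = ((n - 1)/(n + 1))^2
  (n - 1)/(n + 1) = (1.654 - 1)/(1.654 + 1) = 0.24642
  R = 0.24642^2 = 0.0607228
  R(%) = 0.0607228 * 100 = 6.072%

6.072%


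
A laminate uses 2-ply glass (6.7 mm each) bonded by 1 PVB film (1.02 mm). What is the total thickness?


Total thickness = glass contribution + PVB contribution
  Glass: 2 * 6.7 = 13.4 mm
  PVB: 1 * 1.02 = 1.02 mm
  Total = 13.4 + 1.02 = 14.42 mm

14.42 mm


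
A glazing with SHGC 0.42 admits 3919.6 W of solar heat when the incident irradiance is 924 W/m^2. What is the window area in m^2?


Rearrange Q = Area * SHGC * Irradiance:
  Area = Q / (SHGC * Irradiance)
  Area = 3919.6 / (0.42 * 924) = 10.1 m^2

10.1 m^2


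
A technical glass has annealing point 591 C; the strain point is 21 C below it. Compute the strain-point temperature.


Strain point = annealing point - difference:
  T_strain = 591 - 21 = 570 C

570 C


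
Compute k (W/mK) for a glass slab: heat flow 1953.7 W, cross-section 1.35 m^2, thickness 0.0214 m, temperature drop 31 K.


Fourier's law rearranged: k = Q * t / (A * dT)
  Numerator = 1953.7 * 0.0214 = 41.80918
  Denominator = 1.35 * 31 = 41.85
  k = 41.80918 / 41.85 = 0.999 W/mK

0.999 W/mK


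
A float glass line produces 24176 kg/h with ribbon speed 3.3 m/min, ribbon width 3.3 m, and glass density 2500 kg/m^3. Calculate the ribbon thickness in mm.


Ribbon cross-section from mass balance:
  Volume rate = throughput / density = 24176 / 2500 = 9.6704 m^3/h
  thickness = volume rate / (speed * 60 * width), i.e.
  thickness = throughput / (60 * speed * width * density) * 1000
  thickness = 24176 / (60 * 3.3 * 3.3 * 2500) * 1000 = 14.8 mm

14.8 mm


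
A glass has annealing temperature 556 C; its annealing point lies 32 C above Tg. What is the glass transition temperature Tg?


Rearrange T_anneal = Tg + offset for Tg:
  Tg = T_anneal - offset = 556 - 32 = 524 C

524 C


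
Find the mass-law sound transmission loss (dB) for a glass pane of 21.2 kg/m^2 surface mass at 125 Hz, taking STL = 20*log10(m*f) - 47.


Mass law: STL = 20 * log10(m * f) - 47
  m * f = 21.2 * 125 = 2650
  log10(2650) = 3.42325
  STL = 20 * 3.42325 - 47 = 68.465 - 47 = 21.5 dB

21.5 dB


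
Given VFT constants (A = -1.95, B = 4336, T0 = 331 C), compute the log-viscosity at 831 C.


VFT equation: log(eta) = A + B / (T - T0)
  T - T0 = 831 - 331 = 500
  B / (T - T0) = 4336 / 500 = 8.672
  log(eta) = -1.95 + 8.672 = 6.722

6.722


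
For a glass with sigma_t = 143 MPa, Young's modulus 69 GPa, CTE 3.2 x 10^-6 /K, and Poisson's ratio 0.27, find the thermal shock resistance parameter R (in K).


Thermal shock resistance: R = sigma * (1 - nu) / (E * alpha)
  Numerator = 143 * (1 - 0.27) = 104.39
  Denominator = 69 * 1000 * (3.2 x 10^-6) = 0.2208
  R = 104.39 / 0.2208 = 472.8 K

472.8 K


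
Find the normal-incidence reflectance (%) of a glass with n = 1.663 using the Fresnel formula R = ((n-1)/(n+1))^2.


Fresnel reflectance at normal incidence:
  R = ((n - 1)/(n + 1))^2
  (n - 1)/(n + 1) = (1.663 - 1)/(1.663 + 1) = 0.248967
  R = 0.248967^2 = 0.0619846
  R(%) = 0.0619846 * 100 = 6.198%

6.198%


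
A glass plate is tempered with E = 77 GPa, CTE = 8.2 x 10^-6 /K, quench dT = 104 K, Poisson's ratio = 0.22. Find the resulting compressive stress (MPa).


Tempering stress: sigma = E * alpha * dT / (1 - nu)
  E (MPa) = 77 * 1000 = 77000
  Numerator = 77000 * (8.2 x 10^-6) * 104 = 65.6656
  Denominator = 1 - 0.22 = 0.78
  sigma = 65.6656 / 0.78 = 84.2 MPa

84.2 MPa


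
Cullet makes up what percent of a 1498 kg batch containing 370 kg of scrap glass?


Cullet ratio = (cullet mass / total batch mass) * 100
  Ratio = 370 / 1498 * 100 = 24.7%

24.7%


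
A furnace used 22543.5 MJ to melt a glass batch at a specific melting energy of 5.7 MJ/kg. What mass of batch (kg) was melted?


Rearrange E = m * s for m:
  m = E / s
  m = 22543.5 / 5.7 = 3955.0 kg

3955.0 kg


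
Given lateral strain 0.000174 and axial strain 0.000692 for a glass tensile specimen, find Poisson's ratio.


Poisson's ratio: nu = lateral strain / axial strain
  nu = 0.000174 / 0.000692 = 0.2514

0.2514


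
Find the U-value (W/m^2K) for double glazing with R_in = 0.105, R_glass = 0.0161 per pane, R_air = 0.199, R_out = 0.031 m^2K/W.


Total thermal resistance (series):
  R_total = R_in + R_glass + R_air + R_glass + R_out
  R_total = 0.105 + 0.0161 + 0.199 + 0.0161 + 0.031 = 0.3672 m^2K/W
U-value = 1 / R_total = 1 / 0.3672 = 2.723 W/m^2K

2.723 W/m^2K


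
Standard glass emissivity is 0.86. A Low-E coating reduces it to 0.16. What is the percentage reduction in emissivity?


Percentage reduction = (1 - coated/uncoated) * 100
  Ratio = 0.16 / 0.86 = 0.186
  Reduction = (1 - 0.186) * 100 = 81.4%

81.4%


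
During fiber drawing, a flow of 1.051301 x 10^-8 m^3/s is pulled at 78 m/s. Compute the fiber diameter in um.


Cross-sectional area from continuity:
  A = Q / v = 1.051301 x 10^-8 / 78 = 1.347822 x 10^-10 m^2
Diameter from circular cross-section:
  d = sqrt(4A / pi) * 10^6 (m -> um)
  d = sqrt(4 * 1.347822 x 10^-10 / pi) * 10^6 = 13.1 um

13.1 um


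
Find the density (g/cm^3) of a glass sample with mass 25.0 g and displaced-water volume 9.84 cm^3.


Use the definition of density:
  rho = mass / volume
  rho = 25.0 / 9.84 = 2.541 g/cm^3

2.541 g/cm^3


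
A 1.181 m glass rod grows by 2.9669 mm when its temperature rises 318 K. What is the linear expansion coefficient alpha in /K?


Rearrange dL = alpha * L0 * dT for alpha:
  alpha = dL / (L0 * dT)
  alpha = (2.9669 / 1000) / (1.181 * 318) = 0.0000079 /K = 7.9 x 10^-6 /K

7.9 x 10^-6 /K


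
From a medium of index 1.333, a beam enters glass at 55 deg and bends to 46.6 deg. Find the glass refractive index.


Apply Snell's law: n1 * sin(theta1) = n2 * sin(theta2)
  n2 = n1 * sin(theta1) / sin(theta2)
  sin(55) = 0.819152
  sin(46.6) = 0.726575
  n2 = 1.333 * 0.819152 / 0.726575 = 1.5028

1.5028


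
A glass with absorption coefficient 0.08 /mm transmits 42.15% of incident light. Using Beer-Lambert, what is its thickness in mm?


Rearrange T = exp(-alpha * thickness):
  thickness = -ln(T) / alpha
  T = 42.15/100 = 0.4215
  ln(T) = -0.86394
  -ln(T) = 0.86394
  thickness = 0.86394 / 0.08 = 10.8 mm

10.8 mm


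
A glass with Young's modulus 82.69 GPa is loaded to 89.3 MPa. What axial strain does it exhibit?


Rearrange E = sigma / epsilon:
  epsilon = sigma / E
  E (MPa) = 82.69 * 1000 = 82690
  epsilon = 89.3 / 82690 = 0.00108

0.00108


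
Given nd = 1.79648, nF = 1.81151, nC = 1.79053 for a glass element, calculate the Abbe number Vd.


Abbe number formula: Vd = (nd - 1) / (nF - nC)
  nd - 1 = 1.79648 - 1 = 0.79648
  nF - nC = 1.81151 - 1.79053 = 0.02098
  Vd = 0.79648 / 0.02098 = 37.96

37.96


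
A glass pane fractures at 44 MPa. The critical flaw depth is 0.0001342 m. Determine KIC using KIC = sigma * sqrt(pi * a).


Fracture toughness: KIC = sigma * sqrt(pi * a)
  pi * a = pi * 0.0001342 = 0.000421602
  sqrt(pi * a) = 0.020533
  KIC = 44 * 0.020533 = 0.903 MPa*sqrt(m)

0.903 MPa*sqrt(m)


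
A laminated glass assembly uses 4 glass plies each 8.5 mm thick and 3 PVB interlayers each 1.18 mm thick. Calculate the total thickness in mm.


Total thickness = glass contribution + PVB contribution
  Glass: 4 * 8.5 = 34.0 mm
  PVB: 3 * 1.18 = 3.54 mm
  Total = 34.0 + 3.54 = 37.54 mm

37.54 mm


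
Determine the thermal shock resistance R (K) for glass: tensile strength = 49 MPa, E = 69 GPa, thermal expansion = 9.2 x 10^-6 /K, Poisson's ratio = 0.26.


Thermal shock resistance: R = sigma * (1 - nu) / (E * alpha)
  Numerator = 49 * (1 - 0.26) = 36.26
  Denominator = 69 * 1000 * (9.2 x 10^-6) = 0.6348
  R = 36.26 / 0.6348 = 57.1 K

57.1 K


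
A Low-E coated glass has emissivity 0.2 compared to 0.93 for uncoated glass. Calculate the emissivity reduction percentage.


Percentage reduction = (1 - coated/uncoated) * 100
  Ratio = 0.2 / 0.93 = 0.2151
  Reduction = (1 - 0.2151) * 100 = 78.5%

78.5%


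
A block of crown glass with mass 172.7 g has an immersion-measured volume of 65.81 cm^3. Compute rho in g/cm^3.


Use the definition of density:
  rho = mass / volume
  rho = 172.7 / 65.81 = 2.624 g/cm^3

2.624 g/cm^3


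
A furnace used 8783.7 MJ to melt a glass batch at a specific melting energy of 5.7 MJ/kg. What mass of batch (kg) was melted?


Rearrange E = m * s for m:
  m = E / s
  m = 8783.7 / 5.7 = 1541.0 kg

1541.0 kg


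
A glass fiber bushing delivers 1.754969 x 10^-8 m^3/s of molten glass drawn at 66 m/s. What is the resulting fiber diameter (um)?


Cross-sectional area from continuity:
  A = Q / v = 1.754969 x 10^-8 / 66 = 2.659044 x 10^-10 m^2
Diameter from circular cross-section:
  d = sqrt(4A / pi) * 10^6 (m -> um)
  d = sqrt(4 * 2.659044 x 10^-10 / pi) * 10^6 = 18.4 um

18.4 um


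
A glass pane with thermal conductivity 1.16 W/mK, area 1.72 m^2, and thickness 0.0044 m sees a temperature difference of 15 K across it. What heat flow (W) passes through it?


Fourier's law: Q = k * A * dT / t
  Q = 1.16 * 1.72 * 15 / 0.0044
  Q = 29.928 / 0.0044 = 6801.8 W

6801.8 W


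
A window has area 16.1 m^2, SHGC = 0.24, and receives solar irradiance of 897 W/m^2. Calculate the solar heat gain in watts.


Solar heat gain: Q = Area * SHGC * Irradiance
  Q = 16.1 * 0.24 * 897 = 3466 W

3466 W


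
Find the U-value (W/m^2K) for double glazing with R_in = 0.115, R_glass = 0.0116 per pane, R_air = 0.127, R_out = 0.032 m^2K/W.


Total thermal resistance (series):
  R_total = R_in + R_glass + R_air + R_glass + R_out
  R_total = 0.115 + 0.0116 + 0.127 + 0.0116 + 0.032 = 0.2972 m^2K/W
U-value = 1 / R_total = 1 / 0.2972 = 3.365 W/m^2K

3.365 W/m^2K


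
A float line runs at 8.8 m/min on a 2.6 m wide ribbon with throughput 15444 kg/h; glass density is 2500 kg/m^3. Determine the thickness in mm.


Ribbon cross-section from mass balance:
  Volume rate = throughput / density = 15444 / 2500 = 6.1776 m^3/h
  thickness = volume rate / (speed * 60 * width), i.e.
  thickness = throughput / (60 * speed * width * density) * 1000
  thickness = 15444 / (60 * 8.8 * 2.6 * 2500) * 1000 = 4.5 mm

4.5 mm


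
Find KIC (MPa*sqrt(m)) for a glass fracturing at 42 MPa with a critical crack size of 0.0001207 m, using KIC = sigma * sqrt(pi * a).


Fracture toughness: KIC = sigma * sqrt(pi * a)
  pi * a = pi * 0.0001207 = 0.00037919
  sqrt(pi * a) = 0.019473
  KIC = 42 * 0.019473 = 0.818 MPa*sqrt(m)

0.818 MPa*sqrt(m)


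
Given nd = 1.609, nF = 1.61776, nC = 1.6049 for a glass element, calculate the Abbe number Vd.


Abbe number formula: Vd = (nd - 1) / (nF - nC)
  nd - 1 = 1.609 - 1 = 0.609
  nF - nC = 1.61776 - 1.6049 = 0.01286
  Vd = 0.609 / 0.01286 = 47.36

47.36


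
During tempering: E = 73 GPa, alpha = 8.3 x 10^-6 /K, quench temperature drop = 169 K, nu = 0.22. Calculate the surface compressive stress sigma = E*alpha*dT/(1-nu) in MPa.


Tempering stress: sigma = E * alpha * dT / (1 - nu)
  E (MPa) = 73 * 1000 = 73000
  Numerator = 73000 * (8.3 x 10^-6) * 169 = 102.3971
  Denominator = 1 - 0.22 = 0.78
  sigma = 102.3971 / 0.78 = 131.3 MPa

131.3 MPa


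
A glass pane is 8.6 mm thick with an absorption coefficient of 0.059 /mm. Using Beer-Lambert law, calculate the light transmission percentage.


Beer-Lambert law: T = exp(-alpha * thickness)
  exponent = -0.059 * 8.6 = -0.5074
  T = exp(-0.5074) = 0.6021
  Percentage = 0.6021 * 100 = 60.21%

60.21%


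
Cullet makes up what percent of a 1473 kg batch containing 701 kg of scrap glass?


Cullet ratio = (cullet mass / total batch mass) * 100
  Ratio = 701 / 1473 * 100 = 47.59%

47.59%


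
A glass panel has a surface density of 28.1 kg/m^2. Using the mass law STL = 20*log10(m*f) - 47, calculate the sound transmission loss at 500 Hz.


Mass law: STL = 20 * log10(m * f) - 47
  m * f = 28.1 * 500 = 14050
  log10(14050) = 4.14768
  STL = 20 * 4.14768 - 47 = 82.9536 - 47 = 36.0 dB

36.0 dB


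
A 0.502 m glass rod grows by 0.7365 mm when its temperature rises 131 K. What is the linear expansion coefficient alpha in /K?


Rearrange dL = alpha * L0 * dT for alpha:
  alpha = dL / (L0 * dT)
  alpha = (0.7365 / 1000) / (0.502 * 131) = 0.000011199 /K = 1.1199 x 10^-5 /K

1.1199 x 10^-5 /K


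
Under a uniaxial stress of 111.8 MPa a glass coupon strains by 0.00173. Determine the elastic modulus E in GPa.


Young's modulus: E = stress / strain
  E = 111.8 MPa / 0.00173 = 64624.28 MPa
Convert to GPa: 64624.28 / 1000 = 64.62 GPa

64.62 GPa


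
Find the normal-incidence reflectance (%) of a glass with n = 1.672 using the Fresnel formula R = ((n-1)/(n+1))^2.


Fresnel reflectance at normal incidence:
  R = ((n - 1)/(n + 1))^2
  (n - 1)/(n + 1) = (1.672 - 1)/(1.672 + 1) = 0.251497
  R = 0.251497^2 = 0.0632507
  R(%) = 0.0632507 * 100 = 6.325%

6.325%


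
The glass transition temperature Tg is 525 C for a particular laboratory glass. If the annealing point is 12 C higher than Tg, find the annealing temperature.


The annealing temperature is Tg plus the offset:
  T_anneal = 525 + 12 = 537 C

537 C


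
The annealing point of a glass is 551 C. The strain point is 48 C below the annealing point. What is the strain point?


Strain point = annealing point - difference:
  T_strain = 551 - 48 = 503 C

503 C


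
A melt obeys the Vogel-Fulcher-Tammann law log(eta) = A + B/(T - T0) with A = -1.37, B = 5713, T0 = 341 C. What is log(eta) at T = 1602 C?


VFT equation: log(eta) = A + B / (T - T0)
  T - T0 = 1602 - 341 = 1261
  B / (T - T0) = 5713 / 1261 = 4.531
  log(eta) = -1.37 + 4.531 = 3.161

3.161


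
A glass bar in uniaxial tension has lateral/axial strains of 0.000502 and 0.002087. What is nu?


Poisson's ratio: nu = lateral strain / axial strain
  nu = 0.000502 / 0.002087 = 0.2405

0.2405


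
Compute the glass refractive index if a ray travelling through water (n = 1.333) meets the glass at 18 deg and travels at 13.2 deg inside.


Apply Snell's law: n1 * sin(theta1) = n2 * sin(theta2)
  n2 = n1 * sin(theta1) / sin(theta2)
  sin(18) = 0.309017
  sin(13.2) = 0.228351
  n2 = 1.333 * 0.309017 / 0.228351 = 1.8039

1.8039


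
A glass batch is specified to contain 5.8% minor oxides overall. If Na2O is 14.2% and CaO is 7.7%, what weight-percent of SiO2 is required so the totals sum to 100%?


Known pieces sum to 100%:
  SiO2 = 100 - (others + Na2O + CaO)
  SiO2 = 100 - (5.8 + 14.2 + 7.7) = 72.3%

72.3%


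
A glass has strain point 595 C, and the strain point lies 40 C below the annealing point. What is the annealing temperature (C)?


T_anneal = T_strain + gap:
  T_anneal = 595 + 40 = 635 C

635 C


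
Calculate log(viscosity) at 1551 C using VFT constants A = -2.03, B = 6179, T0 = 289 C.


VFT equation: log(eta) = A + B / (T - T0)
  T - T0 = 1551 - 289 = 1262
  B / (T - T0) = 6179 / 1262 = 4.896
  log(eta) = -2.03 + 4.896 = 2.866

2.866


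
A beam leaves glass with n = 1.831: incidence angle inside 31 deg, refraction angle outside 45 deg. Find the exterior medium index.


Apply Snell's law: n1 * sin(theta1) = n2 * sin(theta2)
  n2 = n1 * sin(theta1) / sin(theta2)
  sin(31) = 0.515038
  sin(45) = 0.707107
  n2 = 1.831 * 0.515038 / 0.707107 = 1.3337

1.3337


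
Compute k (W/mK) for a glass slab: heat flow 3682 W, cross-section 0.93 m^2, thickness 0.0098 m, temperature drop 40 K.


Fourier's law rearranged: k = Q * t / (A * dT)
  Numerator = 3682 * 0.0098 = 36.0836
  Denominator = 0.93 * 40 = 37.2
  k = 36.0836 / 37.2 = 0.97 W/mK

0.97 W/mK


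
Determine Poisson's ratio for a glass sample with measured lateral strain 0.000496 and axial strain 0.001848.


Poisson's ratio: nu = lateral strain / axial strain
  nu = 0.000496 / 0.001848 = 0.2684

0.2684


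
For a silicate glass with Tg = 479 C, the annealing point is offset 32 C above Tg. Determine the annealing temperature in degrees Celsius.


The annealing temperature is Tg plus the offset:
  T_anneal = 479 + 32 = 511 C

511 C


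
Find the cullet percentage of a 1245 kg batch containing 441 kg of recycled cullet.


Cullet ratio = (cullet mass / total batch mass) * 100
  Ratio = 441 / 1245 * 100 = 35.42%

35.42%


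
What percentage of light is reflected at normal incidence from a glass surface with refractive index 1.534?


Fresnel reflectance at normal incidence:
  R = ((n - 1)/(n + 1))^2
  (n - 1)/(n + 1) = (1.534 - 1)/(1.534 + 1) = 0.210734
  R = 0.210734^2 = 0.0444088
  R(%) = 0.0444088 * 100 = 4.441%

4.441%


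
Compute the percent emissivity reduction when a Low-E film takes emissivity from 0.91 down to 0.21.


Percentage reduction = (1 - coated/uncoated) * 100
  Ratio = 0.21 / 0.91 = 0.2308
  Reduction = (1 - 0.2308) * 100 = 76.9%

76.9%


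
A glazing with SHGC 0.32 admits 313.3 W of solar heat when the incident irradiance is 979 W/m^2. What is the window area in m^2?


Rearrange Q = Area * SHGC * Irradiance:
  Area = Q / (SHGC * Irradiance)
  Area = 313.3 / (0.32 * 979) = 1.0 m^2

1.0 m^2


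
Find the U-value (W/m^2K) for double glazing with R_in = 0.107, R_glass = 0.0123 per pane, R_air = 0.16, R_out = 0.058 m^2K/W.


Total thermal resistance (series):
  R_total = R_in + R_glass + R_air + R_glass + R_out
  R_total = 0.107 + 0.0123 + 0.16 + 0.0123 + 0.058 = 0.3496 m^2K/W
U-value = 1 / R_total = 1 / 0.3496 = 2.86 W/m^2K

2.86 W/m^2K


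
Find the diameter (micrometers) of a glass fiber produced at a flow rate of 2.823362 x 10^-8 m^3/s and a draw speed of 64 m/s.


Cross-sectional area from continuity:
  A = Q / v = 2.823362 x 10^-8 / 64 = 4.411503 x 10^-10 m^2
Diameter from circular cross-section:
  d = sqrt(4A / pi) * 10^6 (m -> um)
  d = sqrt(4 * 4.411503 x 10^-10 / pi) * 10^6 = 23.7 um

23.7 um


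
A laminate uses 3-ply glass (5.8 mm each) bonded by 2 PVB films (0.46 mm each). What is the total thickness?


Total thickness = glass contribution + PVB contribution
  Glass: 3 * 5.8 = 17.4 mm
  PVB: 2 * 0.46 = 0.92 mm
  Total = 17.4 + 0.92 = 18.32 mm

18.32 mm


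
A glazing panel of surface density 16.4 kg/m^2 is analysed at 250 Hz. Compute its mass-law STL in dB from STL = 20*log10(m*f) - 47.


Mass law: STL = 20 * log10(m * f) - 47
  m * f = 16.4 * 250 = 4100
  log10(4100) = 3.61278
  STL = 20 * 3.61278 - 47 = 72.2556 - 47 = 25.3 dB

25.3 dB


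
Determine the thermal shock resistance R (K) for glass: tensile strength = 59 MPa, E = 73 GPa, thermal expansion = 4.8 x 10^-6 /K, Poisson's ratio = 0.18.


Thermal shock resistance: R = sigma * (1 - nu) / (E * alpha)
  Numerator = 59 * (1 - 0.18) = 48.38
  Denominator = 73 * 1000 * (4.8 x 10^-6) = 0.3504
  R = 48.38 / 0.3504 = 138.1 K

138.1 K


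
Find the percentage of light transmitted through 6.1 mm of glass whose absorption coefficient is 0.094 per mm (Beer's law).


Beer-Lambert law: T = exp(-alpha * thickness)
  exponent = -0.094 * 6.1 = -0.5734
  T = exp(-0.5734) = 0.5636
  Percentage = 0.5636 * 100 = 56.36%

56.36%


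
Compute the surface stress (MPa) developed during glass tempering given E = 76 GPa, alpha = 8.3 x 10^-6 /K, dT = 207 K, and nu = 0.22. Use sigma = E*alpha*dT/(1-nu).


Tempering stress: sigma = E * alpha * dT / (1 - nu)
  E (MPa) = 76 * 1000 = 76000
  Numerator = 76000 * (8.3 x 10^-6) * 207 = 130.5756
  Denominator = 1 - 0.22 = 0.78
  sigma = 130.5756 / 0.78 = 167.4 MPa

167.4 MPa


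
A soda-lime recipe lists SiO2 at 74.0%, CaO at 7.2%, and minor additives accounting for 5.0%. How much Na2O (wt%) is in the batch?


Pieces sum to 100%:
  Na2O = 100 - (SiO2 + CaO + others)
  Na2O = 100 - (74.0 + 7.2 + 5.0) = 13.8%

13.8%


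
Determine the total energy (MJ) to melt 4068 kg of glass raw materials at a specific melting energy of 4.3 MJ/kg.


Total energy = mass * specific energy
  E = 4068 * 4.3 = 17492.4 MJ

17492.4 MJ


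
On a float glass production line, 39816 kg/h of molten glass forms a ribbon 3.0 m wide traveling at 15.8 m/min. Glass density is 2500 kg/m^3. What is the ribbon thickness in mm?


Ribbon cross-section from mass balance:
  Volume rate = throughput / density = 39816 / 2500 = 15.9264 m^3/h
  thickness = volume rate / (speed * 60 * width), i.e.
  thickness = throughput / (60 * speed * width * density) * 1000
  thickness = 39816 / (60 * 15.8 * 3.0 * 2500) * 1000 = 5.6 mm

5.6 mm


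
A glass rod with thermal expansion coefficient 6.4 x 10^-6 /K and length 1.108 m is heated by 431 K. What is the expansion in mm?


Thermal expansion formula: dL = alpha * L0 * dT
  dL = (6.4 x 10^-6) * 1.108 * 431 = 0.00305631 m
Convert to mm: 0.00305631 * 1000 = 3.0563 mm

3.0563 mm


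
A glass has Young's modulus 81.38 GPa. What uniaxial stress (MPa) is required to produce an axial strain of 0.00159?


Rearrange E = sigma / epsilon:
  sigma = E * epsilon
  E (MPa) = 81.38 * 1000 = 81380
  sigma = 81380 * 0.00159 = 129.39 MPa

129.39 MPa


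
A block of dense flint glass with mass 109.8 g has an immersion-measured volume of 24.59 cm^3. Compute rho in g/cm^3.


Use the definition of density:
  rho = mass / volume
  rho = 109.8 / 24.59 = 4.465 g/cm^3

4.465 g/cm^3


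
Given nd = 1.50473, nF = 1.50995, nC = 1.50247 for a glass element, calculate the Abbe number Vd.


Abbe number formula: Vd = (nd - 1) / (nF - nC)
  nd - 1 = 1.50473 - 1 = 0.50473
  nF - nC = 1.50995 - 1.50247 = 0.00748
  Vd = 0.50473 / 0.00748 = 67.48

67.48


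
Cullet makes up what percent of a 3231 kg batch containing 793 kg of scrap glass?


Cullet ratio = (cullet mass / total batch mass) * 100
  Ratio = 793 / 3231 * 100 = 24.54%

24.54%


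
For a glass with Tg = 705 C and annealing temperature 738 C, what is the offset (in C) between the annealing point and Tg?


Offset = T_anneal - Tg:
  offset = 738 - 705 = 33 C

33 C


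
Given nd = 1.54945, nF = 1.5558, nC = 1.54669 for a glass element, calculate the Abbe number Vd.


Abbe number formula: Vd = (nd - 1) / (nF - nC)
  nd - 1 = 1.54945 - 1 = 0.54945
  nF - nC = 1.5558 - 1.54669 = 0.00911
  Vd = 0.54945 / 0.00911 = 60.31

60.31


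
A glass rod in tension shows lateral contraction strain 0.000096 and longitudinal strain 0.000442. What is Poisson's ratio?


Poisson's ratio: nu = lateral strain / axial strain
  nu = 0.000096 / 0.000442 = 0.2172

0.2172


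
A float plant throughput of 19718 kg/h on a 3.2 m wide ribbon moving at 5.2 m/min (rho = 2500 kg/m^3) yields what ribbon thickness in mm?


Ribbon cross-section from mass balance:
  Volume rate = throughput / density = 19718 / 2500 = 7.8872 m^3/h
  thickness = volume rate / (speed * 60 * width), i.e.
  thickness = throughput / (60 * speed * width * density) * 1000
  thickness = 19718 / (60 * 5.2 * 3.2 * 2500) * 1000 = 7.9 mm

7.9 mm


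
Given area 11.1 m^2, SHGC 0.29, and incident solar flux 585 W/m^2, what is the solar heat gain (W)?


Solar heat gain: Q = Area * SHGC * Irradiance
  Q = 11.1 * 0.29 * 585 = 1883.1 W

1883.1 W


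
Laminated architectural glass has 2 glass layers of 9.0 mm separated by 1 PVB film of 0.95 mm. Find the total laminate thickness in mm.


Total thickness = glass contribution + PVB contribution
  Glass: 2 * 9.0 = 18.0 mm
  PVB: 1 * 0.95 = 0.95 mm
  Total = 18.0 + 0.95 = 18.95 mm

18.95 mm


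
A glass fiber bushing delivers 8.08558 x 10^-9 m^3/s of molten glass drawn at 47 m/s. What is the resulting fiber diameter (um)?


Cross-sectional area from continuity:
  A = Q / v = 8.08558 x 10^-9 / 47 = 1.720336 x 10^-10 m^2
Diameter from circular cross-section:
  d = sqrt(4A / pi) * 10^6 (m -> um)
  d = sqrt(4 * 1.720336 x 10^-10 / pi) * 10^6 = 14.8 um

14.8 um


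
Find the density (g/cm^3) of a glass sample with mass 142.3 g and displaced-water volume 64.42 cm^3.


Use the definition of density:
  rho = mass / volume
  rho = 142.3 / 64.42 = 2.209 g/cm^3

2.209 g/cm^3


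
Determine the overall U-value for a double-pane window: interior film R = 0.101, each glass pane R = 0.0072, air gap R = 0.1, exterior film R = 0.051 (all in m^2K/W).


Total thermal resistance (series):
  R_total = R_in + R_glass + R_air + R_glass + R_out
  R_total = 0.101 + 0.0072 + 0.1 + 0.0072 + 0.051 = 0.2664 m^2K/W
U-value = 1 / R_total = 1 / 0.2664 = 3.754 W/m^2K

3.754 W/m^2K


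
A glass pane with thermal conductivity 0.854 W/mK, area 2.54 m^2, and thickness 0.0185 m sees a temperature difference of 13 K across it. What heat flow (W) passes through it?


Fourier's law: Q = k * A * dT / t
  Q = 0.854 * 2.54 * 13 / 0.0185
  Q = 28.19908 / 0.0185 = 1524.3 W

1524.3 W


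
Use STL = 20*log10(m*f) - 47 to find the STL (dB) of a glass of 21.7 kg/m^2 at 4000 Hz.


Mass law: STL = 20 * log10(m * f) - 47
  m * f = 21.7 * 4000 = 86800
  log10(86800) = 4.93852
  STL = 20 * 4.93852 - 47 = 98.7704 - 47 = 51.8 dB

51.8 dB


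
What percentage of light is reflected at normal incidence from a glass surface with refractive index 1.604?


Fresnel reflectance at normal incidence:
  R = ((n - 1)/(n + 1))^2
  (n - 1)/(n + 1) = (1.604 - 1)/(1.604 + 1) = 0.231951
  R = 0.231951^2 = 0.0538013
  R(%) = 0.0538013 * 100 = 5.38%

5.38%


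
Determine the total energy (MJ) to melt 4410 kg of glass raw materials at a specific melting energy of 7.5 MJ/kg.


Total energy = mass * specific energy
  E = 4410 * 7.5 = 33075 MJ

33075 MJ


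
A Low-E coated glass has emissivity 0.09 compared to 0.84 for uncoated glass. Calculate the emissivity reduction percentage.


Percentage reduction = (1 - coated/uncoated) * 100
  Ratio = 0.09 / 0.84 = 0.1071
  Reduction = (1 - 0.1071) * 100 = 89.3%

89.3%


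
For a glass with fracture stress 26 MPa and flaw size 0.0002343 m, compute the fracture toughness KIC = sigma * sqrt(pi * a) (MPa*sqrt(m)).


Fracture toughness: KIC = sigma * sqrt(pi * a)
  pi * a = pi * 0.0002343 = 0.000736075
  sqrt(pi * a) = 0.027131
  KIC = 26 * 0.027131 = 0.705 MPa*sqrt(m)

0.705 MPa*sqrt(m)


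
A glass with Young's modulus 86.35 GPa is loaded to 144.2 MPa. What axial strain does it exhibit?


Rearrange E = sigma / epsilon:
  epsilon = sigma / E
  E (MPa) = 86.35 * 1000 = 86350
  epsilon = 144.2 / 86350 = 0.00167

0.00167


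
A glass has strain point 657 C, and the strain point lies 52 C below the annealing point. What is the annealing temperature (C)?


T_anneal = T_strain + gap:
  T_anneal = 657 + 52 = 709 C

709 C


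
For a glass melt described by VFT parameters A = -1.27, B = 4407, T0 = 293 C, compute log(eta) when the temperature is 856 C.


VFT equation: log(eta) = A + B / (T - T0)
  T - T0 = 856 - 293 = 563
  B / (T - T0) = 4407 / 563 = 7.828
  log(eta) = -1.27 + 7.828 = 6.558

6.558


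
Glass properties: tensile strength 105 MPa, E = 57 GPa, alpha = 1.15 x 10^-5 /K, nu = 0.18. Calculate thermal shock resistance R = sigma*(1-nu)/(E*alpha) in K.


Thermal shock resistance: R = sigma * (1 - nu) / (E * alpha)
  Numerator = 105 * (1 - 0.18) = 86.1
  Denominator = 57 * 1000 * (1.15 x 10^-5) = 0.6555
  R = 86.1 / 0.6555 = 131.4 K

131.4 K


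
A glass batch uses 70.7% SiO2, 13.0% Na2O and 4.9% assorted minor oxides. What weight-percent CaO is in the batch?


Pieces sum to 100%:
  CaO = 100 - (SiO2 + Na2O + others)
  CaO = 100 - (70.7 + 13.0 + 4.9) = 11.4%

11.4%


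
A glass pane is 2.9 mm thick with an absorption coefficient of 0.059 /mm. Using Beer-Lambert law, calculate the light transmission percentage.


Beer-Lambert law: T = exp(-alpha * thickness)
  exponent = -0.059 * 2.9 = -0.1711
  T = exp(-0.1711) = 0.8427
  Percentage = 0.8427 * 100 = 84.27%

84.27%


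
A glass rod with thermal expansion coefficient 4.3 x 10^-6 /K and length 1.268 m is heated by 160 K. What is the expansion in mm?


Thermal expansion formula: dL = alpha * L0 * dT
  dL = (4.3 x 10^-6) * 1.268 * 160 = 0.00087238 m
Convert to mm: 0.00087238 * 1000 = 0.8724 mm

0.8724 mm


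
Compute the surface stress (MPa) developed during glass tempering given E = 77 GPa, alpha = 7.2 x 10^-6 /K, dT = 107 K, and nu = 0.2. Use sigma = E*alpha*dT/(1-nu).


Tempering stress: sigma = E * alpha * dT / (1 - nu)
  E (MPa) = 77 * 1000 = 77000
  Numerator = 77000 * (7.2 x 10^-6) * 107 = 59.3208
  Denominator = 1 - 0.2 = 0.8
  sigma = 59.3208 / 0.8 = 74.2 MPa

74.2 MPa
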